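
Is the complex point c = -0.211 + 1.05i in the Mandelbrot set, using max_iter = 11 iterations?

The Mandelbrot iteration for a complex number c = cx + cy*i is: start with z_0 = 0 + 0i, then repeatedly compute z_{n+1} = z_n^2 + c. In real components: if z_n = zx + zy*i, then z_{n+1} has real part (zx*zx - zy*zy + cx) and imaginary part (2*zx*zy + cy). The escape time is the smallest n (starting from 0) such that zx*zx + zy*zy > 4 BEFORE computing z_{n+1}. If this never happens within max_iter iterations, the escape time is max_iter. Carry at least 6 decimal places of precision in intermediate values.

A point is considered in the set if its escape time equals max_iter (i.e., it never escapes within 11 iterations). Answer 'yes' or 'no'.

Answer: no

Derivation:
z_0 = 0 + 0i, c = -0.2110 + 1.0500i
Iter 1: z = -0.2110 + 1.0500i, |z|^2 = 1.1470
Iter 2: z = -1.2690 + 0.6069i, |z|^2 = 1.9786
Iter 3: z = 1.0310 + -0.4903i, |z|^2 = 1.3033
Iter 4: z = 0.6115 + 0.0390i, |z|^2 = 0.3755
Iter 5: z = 0.1615 + 1.0978i, |z|^2 = 1.2311
Iter 6: z = -1.3900 + 1.4045i, |z|^2 = 3.9047
Iter 7: z = -0.2514 + -2.8545i, |z|^2 = 8.2112
Escaped at iteration 7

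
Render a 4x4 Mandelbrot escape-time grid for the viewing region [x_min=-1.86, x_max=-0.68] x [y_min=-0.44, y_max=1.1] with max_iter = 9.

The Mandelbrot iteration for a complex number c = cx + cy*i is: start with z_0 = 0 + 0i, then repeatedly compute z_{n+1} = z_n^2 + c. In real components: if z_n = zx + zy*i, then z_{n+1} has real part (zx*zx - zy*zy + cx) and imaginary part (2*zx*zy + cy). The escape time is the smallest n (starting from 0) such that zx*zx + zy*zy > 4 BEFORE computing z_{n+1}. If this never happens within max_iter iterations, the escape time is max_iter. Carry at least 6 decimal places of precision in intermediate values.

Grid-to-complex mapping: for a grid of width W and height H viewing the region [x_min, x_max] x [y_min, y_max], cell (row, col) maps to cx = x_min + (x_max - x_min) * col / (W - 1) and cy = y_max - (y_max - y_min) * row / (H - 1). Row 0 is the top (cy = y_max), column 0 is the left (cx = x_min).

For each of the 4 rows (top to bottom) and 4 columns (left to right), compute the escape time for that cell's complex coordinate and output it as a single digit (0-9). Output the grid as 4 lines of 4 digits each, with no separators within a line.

(row=0, col=0): c = -1.8600 + 1.1000i → escape time 1
(row=0, col=1): c = -1.4667 + 1.1000i → escape time 2
(row=0, col=2): c = -1.0733 + 1.1000i → escape time 3
(row=0, col=3): c = -0.6800 + 1.1000i → escape time 3
(row=1, col=0): c = -1.8600 + 0.5867i → escape time 2
(row=1, col=1): c = -1.4667 + 0.5867i → escape time 3
(row=1, col=2): c = -1.0733 + 0.5867i → escape time 4
(row=1, col=3): c = -0.6800 + 0.5867i → escape time 7
(row=2, col=0): c = -1.8600 + 0.0733i → escape time 5
(row=2, col=1): c = -1.4667 + 0.0733i → escape time 8
(row=2, col=2): c = -1.0733 + 0.0733i → escape time 9
(row=2, col=3): c = -0.6800 + 0.0733i → escape time 9
(row=3, col=0): c = -1.8600 + -0.4400i → escape time 3
(row=3, col=1): c = -1.4667 + -0.4400i → escape time 4
(row=3, col=2): c = -1.0733 + -0.4400i → escape time 5
(row=3, col=3): c = -0.6800 + -0.4400i → escape time 9

Answer: 1233
2347
5899
3459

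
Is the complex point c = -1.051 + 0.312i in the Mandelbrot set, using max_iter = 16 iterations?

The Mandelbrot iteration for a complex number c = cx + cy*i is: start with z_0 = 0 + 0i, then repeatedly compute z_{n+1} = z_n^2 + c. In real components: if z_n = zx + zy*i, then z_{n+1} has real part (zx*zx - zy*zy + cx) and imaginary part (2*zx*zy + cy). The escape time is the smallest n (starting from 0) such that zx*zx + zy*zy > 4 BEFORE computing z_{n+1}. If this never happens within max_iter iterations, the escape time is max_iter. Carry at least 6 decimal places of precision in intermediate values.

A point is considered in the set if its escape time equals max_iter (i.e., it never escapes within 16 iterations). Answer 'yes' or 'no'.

Answer: no

Derivation:
z_0 = 0 + 0i, c = -1.0510 + 0.3120i
Iter 1: z = -1.0510 + 0.3120i, |z|^2 = 1.2019
Iter 2: z = -0.0437 + -0.3438i, |z|^2 = 0.1201
Iter 3: z = -1.1673 + 0.3421i, |z|^2 = 1.4796
Iter 4: z = 0.1946 + -0.4866i, |z|^2 = 0.2747
Iter 5: z = -1.2499 + 0.1226i, |z|^2 = 1.5774
Iter 6: z = 0.4963 + 0.0054i, |z|^2 = 0.2464
Iter 7: z = -0.8047 + 0.3174i, |z|^2 = 0.7483
Iter 8: z = -0.5042 + -0.1988i, |z|^2 = 0.2937
Iter 9: z = -0.8363 + 0.5125i, |z|^2 = 0.9621
Iter 10: z = -0.6142 + -0.5452i, |z|^2 = 0.6745
Iter 11: z = -0.9710 + 0.9817i, |z|^2 = 1.9066
Iter 12: z = -1.0720 + -1.5945i, |z|^2 = 3.6915
Iter 13: z = -2.4443 + 3.7305i, |z|^2 = 19.8912
Escaped at iteration 13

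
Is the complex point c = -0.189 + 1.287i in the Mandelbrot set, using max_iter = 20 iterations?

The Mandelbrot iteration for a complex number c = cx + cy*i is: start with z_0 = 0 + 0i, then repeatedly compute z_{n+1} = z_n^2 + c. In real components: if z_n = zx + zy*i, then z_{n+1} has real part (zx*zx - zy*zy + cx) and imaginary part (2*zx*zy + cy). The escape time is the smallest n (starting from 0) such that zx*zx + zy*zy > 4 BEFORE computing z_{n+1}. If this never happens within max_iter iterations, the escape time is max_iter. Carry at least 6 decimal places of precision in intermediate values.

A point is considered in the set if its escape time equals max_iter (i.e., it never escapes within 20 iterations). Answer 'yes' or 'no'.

z_0 = 0 + 0i, c = -0.1890 + 1.2870i
Iter 1: z = -0.1890 + 1.2870i, |z|^2 = 1.6921
Iter 2: z = -1.8096 + 0.8005i, |z|^2 = 3.9156
Iter 3: z = 2.4450 + -1.6103i, |z|^2 = 8.5711
Escaped at iteration 3

Answer: no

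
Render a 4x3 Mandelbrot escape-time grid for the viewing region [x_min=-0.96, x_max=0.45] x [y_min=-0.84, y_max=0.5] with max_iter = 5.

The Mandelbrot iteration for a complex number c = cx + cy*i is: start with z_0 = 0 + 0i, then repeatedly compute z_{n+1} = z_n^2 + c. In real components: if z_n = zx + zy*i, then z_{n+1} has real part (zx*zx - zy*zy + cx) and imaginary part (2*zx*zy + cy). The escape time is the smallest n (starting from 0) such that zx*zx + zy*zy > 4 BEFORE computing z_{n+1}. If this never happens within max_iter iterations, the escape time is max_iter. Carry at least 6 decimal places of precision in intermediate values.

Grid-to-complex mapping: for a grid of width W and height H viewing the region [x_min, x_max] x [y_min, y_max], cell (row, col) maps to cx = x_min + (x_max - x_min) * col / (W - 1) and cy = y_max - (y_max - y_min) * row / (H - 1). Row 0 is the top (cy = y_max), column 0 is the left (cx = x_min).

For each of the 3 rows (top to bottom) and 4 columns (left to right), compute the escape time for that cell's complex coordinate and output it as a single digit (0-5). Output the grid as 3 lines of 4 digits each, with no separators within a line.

Answer: 5555
5555
3553

Derivation:
(row=0, col=0): c = -0.9600 + 0.5000i → escape time 5
(row=0, col=1): c = -0.4900 + 0.5000i → escape time 5
(row=0, col=2): c = -0.0200 + 0.5000i → escape time 5
(row=0, col=3): c = 0.4500 + 0.5000i → escape time 5
(row=1, col=0): c = -0.9600 + -0.1700i → escape time 5
(row=1, col=1): c = -0.4900 + -0.1700i → escape time 5
(row=1, col=2): c = -0.0200 + -0.1700i → escape time 5
(row=1, col=3): c = 0.4500 + -0.1700i → escape time 5
(row=2, col=0): c = -0.9600 + -0.8400i → escape time 3
(row=2, col=1): c = -0.4900 + -0.8400i → escape time 5
(row=2, col=2): c = -0.0200 + -0.8400i → escape time 5
(row=2, col=3): c = 0.4500 + -0.8400i → escape time 3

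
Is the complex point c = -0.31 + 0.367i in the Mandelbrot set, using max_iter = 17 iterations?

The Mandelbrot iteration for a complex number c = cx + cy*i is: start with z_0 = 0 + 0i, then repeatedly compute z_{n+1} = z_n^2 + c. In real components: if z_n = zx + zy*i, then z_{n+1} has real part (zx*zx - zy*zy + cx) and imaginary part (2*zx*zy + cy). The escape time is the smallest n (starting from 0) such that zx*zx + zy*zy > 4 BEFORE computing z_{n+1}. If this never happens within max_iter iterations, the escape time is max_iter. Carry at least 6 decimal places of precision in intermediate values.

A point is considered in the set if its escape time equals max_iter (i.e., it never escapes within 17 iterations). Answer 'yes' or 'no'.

z_0 = 0 + 0i, c = -0.3100 + 0.3670i
Iter 1: z = -0.3100 + 0.3670i, |z|^2 = 0.2308
Iter 2: z = -0.3486 + 0.1395i, |z|^2 = 0.1410
Iter 3: z = -0.2079 + 0.2698i, |z|^2 = 0.1160
Iter 4: z = -0.3395 + 0.2548i, |z|^2 = 0.1802
Iter 5: z = -0.2596 + 0.1940i, |z|^2 = 0.1050
Iter 6: z = -0.2802 + 0.2663i, |z|^2 = 0.1494
Iter 7: z = -0.3024 + 0.2178i, |z|^2 = 0.1389
Iter 8: z = -0.2660 + 0.2353i, |z|^2 = 0.1261
Iter 9: z = -0.2946 + 0.2418i, |z|^2 = 0.1453
Iter 10: z = -0.2817 + 0.2245i, |z|^2 = 0.1297
Iter 11: z = -0.2811 + 0.2405i, |z|^2 = 0.1368
Iter 12: z = -0.2889 + 0.2318i, |z|^2 = 0.1372
Iter 13: z = -0.2803 + 0.2331i, |z|^2 = 0.1329
Iter 14: z = -0.2858 + 0.2363i, |z|^2 = 0.1375
Iter 15: z = -0.2842 + 0.2319i, |z|^2 = 0.1346
Iter 16: z = -0.2830 + 0.2352i, |z|^2 = 0.1354
Did not escape in 17 iterations → in set

Answer: yes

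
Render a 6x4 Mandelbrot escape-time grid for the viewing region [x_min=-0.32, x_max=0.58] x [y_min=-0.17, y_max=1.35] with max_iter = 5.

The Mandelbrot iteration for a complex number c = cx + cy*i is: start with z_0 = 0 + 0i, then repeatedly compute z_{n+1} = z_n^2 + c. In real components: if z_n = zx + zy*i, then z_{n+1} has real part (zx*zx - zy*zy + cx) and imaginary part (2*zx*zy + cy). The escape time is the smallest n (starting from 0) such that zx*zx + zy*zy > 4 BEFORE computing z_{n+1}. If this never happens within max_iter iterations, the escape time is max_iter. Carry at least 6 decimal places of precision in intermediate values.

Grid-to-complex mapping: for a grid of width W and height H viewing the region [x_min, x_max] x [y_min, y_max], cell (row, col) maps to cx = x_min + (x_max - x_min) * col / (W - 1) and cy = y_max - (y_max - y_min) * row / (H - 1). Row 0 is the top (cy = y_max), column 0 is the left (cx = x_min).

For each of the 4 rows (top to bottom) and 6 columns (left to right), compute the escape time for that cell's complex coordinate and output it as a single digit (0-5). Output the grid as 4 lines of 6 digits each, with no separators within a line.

Answer: 222222
555543
555554
555554

Derivation:
(row=0, col=0): c = -0.3200 + 1.3500i → escape time 2
(row=0, col=1): c = -0.1400 + 1.3500i → escape time 2
(row=0, col=2): c = 0.0400 + 1.3500i → escape time 2
(row=0, col=3): c = 0.2200 + 1.3500i → escape time 2
(row=0, col=4): c = 0.4000 + 1.3500i → escape time 2
(row=0, col=5): c = 0.5800 + 1.3500i → escape time 2
(row=1, col=0): c = -0.3200 + 0.8433i → escape time 5
(row=1, col=1): c = -0.1400 + 0.8433i → escape time 5
(row=1, col=2): c = 0.0400 + 0.8433i → escape time 5
(row=1, col=3): c = 0.2200 + 0.8433i → escape time 5
(row=1, col=4): c = 0.4000 + 0.8433i → escape time 4
(row=1, col=5): c = 0.5800 + 0.8433i → escape time 3
(row=2, col=0): c = -0.3200 + 0.3367i → escape time 5
(row=2, col=1): c = -0.1400 + 0.3367i → escape time 5
(row=2, col=2): c = 0.0400 + 0.3367i → escape time 5
(row=2, col=3): c = 0.2200 + 0.3367i → escape time 5
(row=2, col=4): c = 0.4000 + 0.3367i → escape time 5
(row=2, col=5): c = 0.5800 + 0.3367i → escape time 4
(row=3, col=0): c = -0.3200 + -0.1700i → escape time 5
(row=3, col=1): c = -0.1400 + -0.1700i → escape time 5
(row=3, col=2): c = 0.0400 + -0.1700i → escape time 5
(row=3, col=3): c = 0.2200 + -0.1700i → escape time 5
(row=3, col=4): c = 0.4000 + -0.1700i → escape time 5
(row=3, col=5): c = 0.5800 + -0.1700i → escape time 4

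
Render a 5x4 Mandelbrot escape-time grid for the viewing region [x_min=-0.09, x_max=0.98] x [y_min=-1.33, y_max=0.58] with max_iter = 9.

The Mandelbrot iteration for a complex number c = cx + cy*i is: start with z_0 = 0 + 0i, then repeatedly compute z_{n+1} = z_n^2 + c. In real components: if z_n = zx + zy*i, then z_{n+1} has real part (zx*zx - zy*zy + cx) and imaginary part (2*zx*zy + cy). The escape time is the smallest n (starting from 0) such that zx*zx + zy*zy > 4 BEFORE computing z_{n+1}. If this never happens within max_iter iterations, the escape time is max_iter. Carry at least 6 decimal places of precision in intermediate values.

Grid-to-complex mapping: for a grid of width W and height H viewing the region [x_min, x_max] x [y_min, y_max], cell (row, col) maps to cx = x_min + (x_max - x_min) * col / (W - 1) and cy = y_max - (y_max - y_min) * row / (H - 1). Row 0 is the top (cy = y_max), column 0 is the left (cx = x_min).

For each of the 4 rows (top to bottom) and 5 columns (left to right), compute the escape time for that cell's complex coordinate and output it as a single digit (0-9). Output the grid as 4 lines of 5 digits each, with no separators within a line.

(row=0, col=0): c = -0.0900 + 0.5800i → escape time 9
(row=0, col=1): c = 0.1775 + 0.5800i → escape time 9
(row=0, col=2): c = 0.4450 + 0.5800i → escape time 5
(row=0, col=3): c = 0.7125 + 0.5800i → escape time 3
(row=0, col=4): c = 0.9800 + 0.5800i → escape time 2
(row=1, col=0): c = -0.0900 + -0.0567i → escape time 9
(row=1, col=1): c = 0.1775 + -0.0567i → escape time 9
(row=1, col=2): c = 0.4450 + -0.0567i → escape time 6
(row=1, col=3): c = 0.7125 + -0.0567i → escape time 3
(row=1, col=4): c = 0.9800 + -0.0567i → escape time 3
(row=2, col=0): c = -0.0900 + -0.6933i → escape time 9
(row=2, col=1): c = 0.1775 + -0.6933i → escape time 7
(row=2, col=2): c = 0.4450 + -0.6933i → escape time 4
(row=2, col=3): c = 0.7125 + -0.6933i → escape time 3
(row=2, col=4): c = 0.9800 + -0.6933i → escape time 2
(row=3, col=0): c = -0.0900 + -1.3300i → escape time 2
(row=3, col=1): c = 0.1775 + -1.3300i → escape time 2
(row=3, col=2): c = 0.4450 + -1.3300i → escape time 2
(row=3, col=3): c = 0.7125 + -1.3300i → escape time 2
(row=3, col=4): c = 0.9800 + -1.3300i → escape time 2

Answer: 99532
99633
97432
22222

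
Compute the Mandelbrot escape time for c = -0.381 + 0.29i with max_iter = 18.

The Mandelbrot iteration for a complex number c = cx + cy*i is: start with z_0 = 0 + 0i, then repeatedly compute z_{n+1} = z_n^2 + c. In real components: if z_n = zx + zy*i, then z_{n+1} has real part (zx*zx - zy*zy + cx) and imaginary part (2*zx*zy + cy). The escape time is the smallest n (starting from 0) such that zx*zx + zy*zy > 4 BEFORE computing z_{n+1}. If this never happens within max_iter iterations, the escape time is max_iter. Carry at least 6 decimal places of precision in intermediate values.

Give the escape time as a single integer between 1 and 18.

z_0 = 0 + 0i, c = -0.3810 + 0.2900i
Iter 1: z = -0.3810 + 0.2900i, |z|^2 = 0.2293
Iter 2: z = -0.3199 + 0.0690i, |z|^2 = 0.1071
Iter 3: z = -0.2834 + 0.2458i, |z|^2 = 0.1408
Iter 4: z = -0.3611 + 0.1507i, |z|^2 = 0.1531
Iter 5: z = -0.2733 + 0.1812i, |z|^2 = 0.1075
Iter 6: z = -0.3391 + 0.1910i, |z|^2 = 0.1515
Iter 7: z = -0.3025 + 0.1605i, |z|^2 = 0.1172
Iter 8: z = -0.3153 + 0.1929i, |z|^2 = 0.1366
Iter 9: z = -0.3188 + 0.1683i, |z|^2 = 0.1300
Iter 10: z = -0.3077 + 0.1827i, |z|^2 = 0.1280
Iter 11: z = -0.3197 + 0.1776i, |z|^2 = 0.1337
Iter 12: z = -0.3103 + 0.1764i, |z|^2 = 0.1274
Iter 13: z = -0.3158 + 0.1805i, |z|^2 = 0.1323
Iter 14: z = -0.3138 + 0.1760i, |z|^2 = 0.1295
Iter 15: z = -0.3135 + 0.1795i, |z|^2 = 0.1305
Iter 16: z = -0.3150 + 0.1774i, |z|^2 = 0.1307
Iter 17: z = -0.3133 + 0.1782i, |z|^2 = 0.1299

Answer: 18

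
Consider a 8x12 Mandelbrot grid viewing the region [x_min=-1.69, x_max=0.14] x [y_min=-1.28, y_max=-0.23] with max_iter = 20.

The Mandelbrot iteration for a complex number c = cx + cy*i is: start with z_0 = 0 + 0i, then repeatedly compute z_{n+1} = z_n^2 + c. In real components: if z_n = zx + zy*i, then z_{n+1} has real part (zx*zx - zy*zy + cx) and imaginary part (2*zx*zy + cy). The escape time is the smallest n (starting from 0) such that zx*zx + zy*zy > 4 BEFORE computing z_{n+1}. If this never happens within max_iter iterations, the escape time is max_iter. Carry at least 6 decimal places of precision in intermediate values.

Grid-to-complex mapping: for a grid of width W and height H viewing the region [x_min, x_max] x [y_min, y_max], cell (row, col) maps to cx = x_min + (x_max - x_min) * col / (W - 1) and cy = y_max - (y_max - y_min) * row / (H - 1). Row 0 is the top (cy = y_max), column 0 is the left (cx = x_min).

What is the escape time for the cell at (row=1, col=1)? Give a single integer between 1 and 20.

z_0 = 0 + 0i, c = -1.4286 + -0.3255i
Iter 1: z = -1.4286 + -0.3255i, |z|^2 = 2.1467
Iter 2: z = 0.5063 + 0.6044i, |z|^2 = 0.6217
Iter 3: z = -1.5375 + 0.2866i, |z|^2 = 2.4461
Iter 4: z = 0.8533 + -1.2068i, |z|^2 = 2.1844
Iter 5: z = -2.1568 + -2.3849i, |z|^2 = 10.3395
Escaped at iteration 5

Answer: 5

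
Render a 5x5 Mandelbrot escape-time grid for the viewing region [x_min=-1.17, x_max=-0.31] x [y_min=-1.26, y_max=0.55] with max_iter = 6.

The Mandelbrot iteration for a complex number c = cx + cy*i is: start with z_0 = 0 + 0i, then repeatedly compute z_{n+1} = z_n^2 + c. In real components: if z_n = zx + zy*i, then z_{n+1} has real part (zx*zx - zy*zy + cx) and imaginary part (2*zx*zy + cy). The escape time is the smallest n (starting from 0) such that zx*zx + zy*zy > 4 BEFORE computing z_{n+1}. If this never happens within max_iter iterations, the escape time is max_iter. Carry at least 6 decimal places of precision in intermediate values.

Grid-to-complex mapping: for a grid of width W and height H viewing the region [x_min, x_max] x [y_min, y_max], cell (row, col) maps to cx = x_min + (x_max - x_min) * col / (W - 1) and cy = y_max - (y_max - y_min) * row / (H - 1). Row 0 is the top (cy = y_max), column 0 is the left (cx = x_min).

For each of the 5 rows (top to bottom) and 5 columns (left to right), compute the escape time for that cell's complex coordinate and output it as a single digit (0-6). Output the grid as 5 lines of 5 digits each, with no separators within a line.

(row=0, col=0): c = -1.1700 + 0.5500i → escape time 4
(row=0, col=1): c = -0.9550 + 0.5500i → escape time 5
(row=0, col=2): c = -0.7400 + 0.5500i → escape time 6
(row=0, col=3): c = -0.5250 + 0.5500i → escape time 6
(row=0, col=4): c = -0.3100 + 0.5500i → escape time 6
(row=1, col=0): c = -1.1700 + 0.0975i → escape time 6
(row=1, col=1): c = -0.9550 + 0.0975i → escape time 6
(row=1, col=2): c = -0.7400 + 0.0975i → escape time 6
(row=1, col=3): c = -0.5250 + 0.0975i → escape time 6
(row=1, col=4): c = -0.3100 + 0.0975i → escape time 6
(row=2, col=0): c = -1.1700 + -0.3550i → escape time 6
(row=2, col=1): c = -0.9550 + -0.3550i → escape time 6
(row=2, col=2): c = -0.7400 + -0.3550i → escape time 6
(row=2, col=3): c = -0.5250 + -0.3550i → escape time 6
(row=2, col=4): c = -0.3100 + -0.3550i → escape time 6
(row=3, col=0): c = -1.1700 + -0.8075i → escape time 3
(row=3, col=1): c = -0.9550 + -0.8075i → escape time 3
(row=3, col=2): c = -0.7400 + -0.8075i → escape time 4
(row=3, col=3): c = -0.5250 + -0.8075i → escape time 5
(row=3, col=4): c = -0.3100 + -0.8075i → escape time 6
(row=4, col=0): c = -1.1700 + -1.2600i → escape time 2
(row=4, col=1): c = -0.9550 + -1.2600i → escape time 3
(row=4, col=2): c = -0.7400 + -1.2600i → escape time 3
(row=4, col=3): c = -0.5250 + -1.2600i → escape time 3
(row=4, col=4): c = -0.3100 + -1.2600i → escape time 3

Answer: 45666
66666
66666
33456
23333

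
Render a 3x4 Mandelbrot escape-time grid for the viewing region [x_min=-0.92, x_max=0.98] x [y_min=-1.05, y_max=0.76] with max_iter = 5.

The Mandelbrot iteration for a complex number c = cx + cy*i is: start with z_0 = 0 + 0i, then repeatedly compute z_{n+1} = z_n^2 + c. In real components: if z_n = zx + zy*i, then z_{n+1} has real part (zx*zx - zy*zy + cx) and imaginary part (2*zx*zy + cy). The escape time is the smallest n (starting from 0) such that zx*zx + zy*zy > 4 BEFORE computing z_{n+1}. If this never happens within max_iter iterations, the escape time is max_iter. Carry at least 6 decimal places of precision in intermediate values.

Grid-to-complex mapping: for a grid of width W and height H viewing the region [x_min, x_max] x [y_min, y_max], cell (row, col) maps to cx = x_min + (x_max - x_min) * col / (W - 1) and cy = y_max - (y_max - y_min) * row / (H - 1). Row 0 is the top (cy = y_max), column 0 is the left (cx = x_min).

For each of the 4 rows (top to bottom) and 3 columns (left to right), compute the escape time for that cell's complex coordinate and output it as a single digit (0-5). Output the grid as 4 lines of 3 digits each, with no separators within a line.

Answer: 452
553
552
342

Derivation:
(row=0, col=0): c = -0.9200 + 0.7600i → escape time 4
(row=0, col=1): c = 0.0300 + 0.7600i → escape time 5
(row=0, col=2): c = 0.9800 + 0.7600i → escape time 2
(row=1, col=0): c = -0.9200 + 0.1567i → escape time 5
(row=1, col=1): c = 0.0300 + 0.1567i → escape time 5
(row=1, col=2): c = 0.9800 + 0.1567i → escape time 3
(row=2, col=0): c = -0.9200 + -0.4467i → escape time 5
(row=2, col=1): c = 0.0300 + -0.4467i → escape time 5
(row=2, col=2): c = 0.9800 + -0.4467i → escape time 2
(row=3, col=0): c = -0.9200 + -1.0500i → escape time 3
(row=3, col=1): c = 0.0300 + -1.0500i → escape time 4
(row=3, col=2): c = 0.9800 + -1.0500i → escape time 2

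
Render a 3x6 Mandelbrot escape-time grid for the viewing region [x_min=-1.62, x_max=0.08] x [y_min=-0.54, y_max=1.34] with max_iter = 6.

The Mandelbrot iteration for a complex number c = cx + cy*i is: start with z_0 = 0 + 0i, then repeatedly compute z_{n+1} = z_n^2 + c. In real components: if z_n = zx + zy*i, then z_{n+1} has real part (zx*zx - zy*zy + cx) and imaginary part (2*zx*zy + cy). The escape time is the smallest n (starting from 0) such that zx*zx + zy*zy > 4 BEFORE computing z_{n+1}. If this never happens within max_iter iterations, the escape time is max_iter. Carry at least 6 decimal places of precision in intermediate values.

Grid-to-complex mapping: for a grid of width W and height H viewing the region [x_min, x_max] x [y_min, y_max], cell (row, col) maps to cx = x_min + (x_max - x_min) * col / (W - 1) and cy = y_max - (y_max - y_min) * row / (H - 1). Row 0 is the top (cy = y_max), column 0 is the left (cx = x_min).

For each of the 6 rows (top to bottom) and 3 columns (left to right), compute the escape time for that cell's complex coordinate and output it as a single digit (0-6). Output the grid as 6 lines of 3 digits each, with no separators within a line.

(row=0, col=0): c = -1.6200 + 1.3400i → escape time 1
(row=0, col=1): c = -0.7700 + 1.3400i → escape time 2
(row=0, col=2): c = 0.0800 + 1.3400i → escape time 2
(row=1, col=0): c = -1.6200 + 0.9640i → escape time 2
(row=1, col=1): c = -0.7700 + 0.9640i → escape time 3
(row=1, col=2): c = 0.0800 + 0.9640i → escape time 5
(row=2, col=0): c = -1.6200 + 0.5880i → escape time 3
(row=2, col=1): c = -0.7700 + 0.5880i → escape time 6
(row=2, col=2): c = 0.0800 + 0.5880i → escape time 6
(row=3, col=0): c = -1.6200 + 0.2120i → escape time 5
(row=3, col=1): c = -0.7700 + 0.2120i → escape time 6
(row=3, col=2): c = 0.0800 + 0.2120i → escape time 6
(row=4, col=0): c = -1.6200 + -0.1640i → escape time 5
(row=4, col=1): c = -0.7700 + -0.1640i → escape time 6
(row=4, col=2): c = 0.0800 + -0.1640i → escape time 6
(row=5, col=0): c = -1.6200 + -0.5400i → escape time 3
(row=5, col=1): c = -0.7700 + -0.5400i → escape time 6
(row=5, col=2): c = 0.0800 + -0.5400i → escape time 6

Answer: 122
235
366
566
566
366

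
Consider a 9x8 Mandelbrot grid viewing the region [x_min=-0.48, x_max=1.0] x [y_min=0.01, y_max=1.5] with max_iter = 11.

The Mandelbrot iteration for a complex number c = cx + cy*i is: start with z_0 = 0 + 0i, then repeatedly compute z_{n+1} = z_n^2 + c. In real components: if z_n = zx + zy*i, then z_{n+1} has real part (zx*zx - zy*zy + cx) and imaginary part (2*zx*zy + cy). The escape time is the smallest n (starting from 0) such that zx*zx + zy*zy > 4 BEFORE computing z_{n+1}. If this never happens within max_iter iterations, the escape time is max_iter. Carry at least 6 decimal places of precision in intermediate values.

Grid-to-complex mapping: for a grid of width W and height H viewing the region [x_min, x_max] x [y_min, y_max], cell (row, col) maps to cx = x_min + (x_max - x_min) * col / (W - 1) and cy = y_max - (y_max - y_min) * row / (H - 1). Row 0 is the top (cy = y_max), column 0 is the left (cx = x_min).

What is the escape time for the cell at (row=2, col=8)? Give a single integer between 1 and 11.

Answer: 2

Derivation:
z_0 = 0 + 0i, c = 1.0000 + 1.0743i
Iter 1: z = 1.0000 + 1.0743i, |z|^2 = 2.1541
Iter 2: z = 0.8459 + 3.2229i, |z|^2 = 11.1024
Escaped at iteration 2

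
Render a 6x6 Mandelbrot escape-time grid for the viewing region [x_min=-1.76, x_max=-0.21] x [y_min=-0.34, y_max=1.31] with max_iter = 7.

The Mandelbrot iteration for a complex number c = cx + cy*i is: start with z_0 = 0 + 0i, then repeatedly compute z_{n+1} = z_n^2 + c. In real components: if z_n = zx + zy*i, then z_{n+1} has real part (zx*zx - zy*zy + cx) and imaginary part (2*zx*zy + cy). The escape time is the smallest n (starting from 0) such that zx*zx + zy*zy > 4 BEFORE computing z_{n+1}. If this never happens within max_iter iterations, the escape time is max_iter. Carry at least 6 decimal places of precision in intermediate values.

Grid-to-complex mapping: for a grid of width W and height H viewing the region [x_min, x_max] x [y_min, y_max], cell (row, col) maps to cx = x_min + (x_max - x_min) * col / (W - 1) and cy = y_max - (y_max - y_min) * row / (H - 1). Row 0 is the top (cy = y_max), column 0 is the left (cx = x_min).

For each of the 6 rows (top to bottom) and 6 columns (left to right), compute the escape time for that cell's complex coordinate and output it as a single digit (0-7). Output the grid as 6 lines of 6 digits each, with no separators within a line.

Answer: 122232
133347
333577
457777
777777
357777

Derivation:
(row=0, col=0): c = -1.7600 + 1.3100i → escape time 1
(row=0, col=1): c = -1.4500 + 1.3100i → escape time 2
(row=0, col=2): c = -1.1400 + 1.3100i → escape time 2
(row=0, col=3): c = -0.8300 + 1.3100i → escape time 2
(row=0, col=4): c = -0.5200 + 1.3100i → escape time 3
(row=0, col=5): c = -0.2100 + 1.3100i → escape time 2
(row=1, col=0): c = -1.7600 + 0.9800i → escape time 1
(row=1, col=1): c = -1.4500 + 0.9800i → escape time 3
(row=1, col=2): c = -1.1400 + 0.9800i → escape time 3
(row=1, col=3): c = -0.8300 + 0.9800i → escape time 3
(row=1, col=4): c = -0.5200 + 0.9800i → escape time 4
(row=1, col=5): c = -0.2100 + 0.9800i → escape time 7
(row=2, col=0): c = -1.7600 + 0.6500i → escape time 3
(row=2, col=1): c = -1.4500 + 0.6500i → escape time 3
(row=2, col=2): c = -1.1400 + 0.6500i → escape time 3
(row=2, col=3): c = -0.8300 + 0.6500i → escape time 5
(row=2, col=4): c = -0.5200 + 0.6500i → escape time 7
(row=2, col=5): c = -0.2100 + 0.6500i → escape time 7
(row=3, col=0): c = -1.7600 + 0.3200i → escape time 4
(row=3, col=1): c = -1.4500 + 0.3200i → escape time 5
(row=3, col=2): c = -1.1400 + 0.3200i → escape time 7
(row=3, col=3): c = -0.8300 + 0.3200i → escape time 7
(row=3, col=4): c = -0.5200 + 0.3200i → escape time 7
(row=3, col=5): c = -0.2100 + 0.3200i → escape time 7
(row=4, col=0): c = -1.7600 + -0.0100i → escape time 7
(row=4, col=1): c = -1.4500 + -0.0100i → escape time 7
(row=4, col=2): c = -1.1400 + -0.0100i → escape time 7
(row=4, col=3): c = -0.8300 + -0.0100i → escape time 7
(row=4, col=4): c = -0.5200 + -0.0100i → escape time 7
(row=4, col=5): c = -0.2100 + -0.0100i → escape time 7
(row=5, col=0): c = -1.7600 + -0.3400i → escape time 3
(row=5, col=1): c = -1.4500 + -0.3400i → escape time 5
(row=5, col=2): c = -1.1400 + -0.3400i → escape time 7
(row=5, col=3): c = -0.8300 + -0.3400i → escape time 7
(row=5, col=4): c = -0.5200 + -0.3400i → escape time 7
(row=5, col=5): c = -0.2100 + -0.3400i → escape time 7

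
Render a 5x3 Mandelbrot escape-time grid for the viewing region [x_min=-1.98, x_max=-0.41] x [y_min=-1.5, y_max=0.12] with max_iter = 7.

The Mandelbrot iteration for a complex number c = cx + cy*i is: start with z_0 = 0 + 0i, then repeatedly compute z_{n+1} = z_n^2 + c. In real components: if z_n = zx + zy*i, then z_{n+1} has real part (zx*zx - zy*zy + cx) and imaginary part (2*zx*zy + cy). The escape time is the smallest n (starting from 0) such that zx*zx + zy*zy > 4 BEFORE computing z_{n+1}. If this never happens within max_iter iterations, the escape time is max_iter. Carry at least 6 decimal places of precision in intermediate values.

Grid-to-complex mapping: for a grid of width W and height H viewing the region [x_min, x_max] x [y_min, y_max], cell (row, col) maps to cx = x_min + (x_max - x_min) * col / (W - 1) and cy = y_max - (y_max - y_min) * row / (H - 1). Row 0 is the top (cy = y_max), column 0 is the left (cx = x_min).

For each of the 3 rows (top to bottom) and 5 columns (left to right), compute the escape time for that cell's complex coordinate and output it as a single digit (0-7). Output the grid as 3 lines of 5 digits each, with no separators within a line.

Answer: 36777
13347
11222

Derivation:
(row=0, col=0): c = -1.9800 + 0.1200i → escape time 3
(row=0, col=1): c = -1.5875 + 0.1200i → escape time 6
(row=0, col=2): c = -1.1950 + 0.1200i → escape time 7
(row=0, col=3): c = -0.8025 + 0.1200i → escape time 7
(row=0, col=4): c = -0.4100 + 0.1200i → escape time 7
(row=1, col=0): c = -1.9800 + -0.6900i → escape time 1
(row=1, col=1): c = -1.5875 + -0.6900i → escape time 3
(row=1, col=2): c = -1.1950 + -0.6900i → escape time 3
(row=1, col=3): c = -0.8025 + -0.6900i → escape time 4
(row=1, col=4): c = -0.4100 + -0.6900i → escape time 7
(row=2, col=0): c = -1.9800 + -1.5000i → escape time 1
(row=2, col=1): c = -1.5875 + -1.5000i → escape time 1
(row=2, col=2): c = -1.1950 + -1.5000i → escape time 2
(row=2, col=3): c = -0.8025 + -1.5000i → escape time 2
(row=2, col=4): c = -0.4100 + -1.5000i → escape time 2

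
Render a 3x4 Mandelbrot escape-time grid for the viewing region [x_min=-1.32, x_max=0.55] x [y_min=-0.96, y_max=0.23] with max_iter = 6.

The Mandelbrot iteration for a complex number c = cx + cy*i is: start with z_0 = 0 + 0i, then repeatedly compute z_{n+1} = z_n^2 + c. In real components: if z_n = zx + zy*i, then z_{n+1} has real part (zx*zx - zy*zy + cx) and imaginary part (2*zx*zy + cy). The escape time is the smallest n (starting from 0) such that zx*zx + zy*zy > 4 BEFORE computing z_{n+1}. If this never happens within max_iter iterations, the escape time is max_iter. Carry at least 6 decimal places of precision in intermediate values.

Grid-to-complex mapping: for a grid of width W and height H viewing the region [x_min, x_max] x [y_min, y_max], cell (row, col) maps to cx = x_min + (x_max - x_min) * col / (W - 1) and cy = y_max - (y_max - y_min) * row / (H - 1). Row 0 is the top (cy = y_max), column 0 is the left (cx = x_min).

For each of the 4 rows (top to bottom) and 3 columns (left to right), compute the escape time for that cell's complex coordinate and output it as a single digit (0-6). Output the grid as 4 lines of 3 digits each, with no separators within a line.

(row=0, col=0): c = -1.3200 + 0.2300i → escape time 6
(row=0, col=1): c = -0.3850 + 0.2300i → escape time 6
(row=0, col=2): c = 0.5500 + 0.2300i → escape time 4
(row=1, col=0): c = -1.3200 + -0.1667i → escape time 6
(row=1, col=1): c = -0.3850 + -0.1667i → escape time 6
(row=1, col=2): c = 0.5500 + -0.1667i → escape time 4
(row=2, col=0): c = -1.3200 + -0.5633i → escape time 3
(row=2, col=1): c = -0.3850 + -0.5633i → escape time 6
(row=2, col=2): c = 0.5500 + -0.5633i → escape time 4
(row=3, col=0): c = -1.3200 + -0.9600i → escape time 3
(row=3, col=1): c = -0.3850 + -0.9600i → escape time 5
(row=3, col=2): c = 0.5500 + -0.9600i → escape time 2

Answer: 664
664
364
352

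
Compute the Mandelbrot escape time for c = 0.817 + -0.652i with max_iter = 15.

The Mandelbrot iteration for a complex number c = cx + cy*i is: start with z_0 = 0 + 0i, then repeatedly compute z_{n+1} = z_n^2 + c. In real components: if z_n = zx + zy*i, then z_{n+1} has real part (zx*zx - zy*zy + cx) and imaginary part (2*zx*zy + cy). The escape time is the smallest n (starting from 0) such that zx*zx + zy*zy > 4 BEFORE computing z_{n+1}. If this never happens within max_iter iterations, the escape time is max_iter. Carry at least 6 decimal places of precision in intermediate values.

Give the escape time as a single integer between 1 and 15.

Answer: 2

Derivation:
z_0 = 0 + 0i, c = 0.8170 + -0.6520i
Iter 1: z = 0.8170 + -0.6520i, |z|^2 = 1.0926
Iter 2: z = 1.0594 + -1.7174i, |z|^2 = 4.0716
Escaped at iteration 2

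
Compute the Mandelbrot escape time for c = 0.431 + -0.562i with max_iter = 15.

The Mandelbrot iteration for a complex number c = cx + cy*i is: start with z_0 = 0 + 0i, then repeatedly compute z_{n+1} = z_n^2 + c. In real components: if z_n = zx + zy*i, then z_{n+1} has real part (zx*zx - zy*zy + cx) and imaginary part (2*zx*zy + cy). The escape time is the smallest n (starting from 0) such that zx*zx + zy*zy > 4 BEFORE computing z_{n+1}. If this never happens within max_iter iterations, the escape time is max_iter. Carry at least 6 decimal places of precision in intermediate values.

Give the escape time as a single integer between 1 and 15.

Answer: 6

Derivation:
z_0 = 0 + 0i, c = 0.4310 + -0.5620i
Iter 1: z = 0.4310 + -0.5620i, |z|^2 = 0.5016
Iter 2: z = 0.3009 + -1.0464i, |z|^2 = 1.1856
Iter 3: z = -0.5735 + -1.1918i, |z|^2 = 1.7492
Iter 4: z = -0.6605 + 0.8050i, |z|^2 = 1.0842
Iter 5: z = 0.2192 + -1.6253i, |z|^2 = 2.6896
Iter 6: z = -2.1625 + -1.2746i, |z|^2 = 6.3011
Escaped at iteration 6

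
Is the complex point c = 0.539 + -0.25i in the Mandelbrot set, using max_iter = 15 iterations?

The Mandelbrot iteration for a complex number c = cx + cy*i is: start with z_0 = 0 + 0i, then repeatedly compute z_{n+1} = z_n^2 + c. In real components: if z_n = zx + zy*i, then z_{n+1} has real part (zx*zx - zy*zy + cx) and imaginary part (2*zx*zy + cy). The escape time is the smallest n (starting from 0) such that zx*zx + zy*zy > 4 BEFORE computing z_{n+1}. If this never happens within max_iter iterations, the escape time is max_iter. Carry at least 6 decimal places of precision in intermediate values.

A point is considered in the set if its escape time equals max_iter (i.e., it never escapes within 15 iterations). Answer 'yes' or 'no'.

Answer: no

Derivation:
z_0 = 0 + 0i, c = 0.5390 + -0.2500i
Iter 1: z = 0.5390 + -0.2500i, |z|^2 = 0.3530
Iter 2: z = 0.7670 + -0.5195i, |z|^2 = 0.8582
Iter 3: z = 0.8574 + -1.0469i, |z|^2 = 1.8313
Iter 4: z = 0.1781 + -2.0454i, |z|^2 = 4.2153
Escaped at iteration 4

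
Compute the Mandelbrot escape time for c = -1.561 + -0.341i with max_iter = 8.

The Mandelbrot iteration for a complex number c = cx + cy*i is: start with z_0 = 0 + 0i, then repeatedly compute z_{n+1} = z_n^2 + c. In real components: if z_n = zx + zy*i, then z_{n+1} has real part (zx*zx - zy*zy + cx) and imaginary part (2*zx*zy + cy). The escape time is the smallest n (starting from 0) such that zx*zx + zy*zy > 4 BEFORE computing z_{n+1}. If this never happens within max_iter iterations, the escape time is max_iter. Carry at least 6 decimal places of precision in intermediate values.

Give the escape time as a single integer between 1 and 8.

Answer: 4

Derivation:
z_0 = 0 + 0i, c = -1.5610 + -0.3410i
Iter 1: z = -1.5610 + -0.3410i, |z|^2 = 2.5530
Iter 2: z = 0.7594 + 0.7236i, |z|^2 = 1.1003
Iter 3: z = -1.5079 + 0.7581i, |z|^2 = 2.8483
Iter 4: z = 0.1380 + -2.6271i, |z|^2 = 6.9207
Escaped at iteration 4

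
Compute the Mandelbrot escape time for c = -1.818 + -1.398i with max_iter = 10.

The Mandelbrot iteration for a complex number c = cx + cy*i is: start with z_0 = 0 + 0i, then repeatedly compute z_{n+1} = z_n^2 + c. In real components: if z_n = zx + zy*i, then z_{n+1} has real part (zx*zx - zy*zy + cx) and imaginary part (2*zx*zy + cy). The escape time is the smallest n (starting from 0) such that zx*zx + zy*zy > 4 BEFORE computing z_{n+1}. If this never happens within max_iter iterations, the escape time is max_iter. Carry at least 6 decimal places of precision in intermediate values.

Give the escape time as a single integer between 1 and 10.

Answer: 1

Derivation:
z_0 = 0 + 0i, c = -1.8180 + -1.3980i
Iter 1: z = -1.8180 + -1.3980i, |z|^2 = 5.2595
Escaped at iteration 1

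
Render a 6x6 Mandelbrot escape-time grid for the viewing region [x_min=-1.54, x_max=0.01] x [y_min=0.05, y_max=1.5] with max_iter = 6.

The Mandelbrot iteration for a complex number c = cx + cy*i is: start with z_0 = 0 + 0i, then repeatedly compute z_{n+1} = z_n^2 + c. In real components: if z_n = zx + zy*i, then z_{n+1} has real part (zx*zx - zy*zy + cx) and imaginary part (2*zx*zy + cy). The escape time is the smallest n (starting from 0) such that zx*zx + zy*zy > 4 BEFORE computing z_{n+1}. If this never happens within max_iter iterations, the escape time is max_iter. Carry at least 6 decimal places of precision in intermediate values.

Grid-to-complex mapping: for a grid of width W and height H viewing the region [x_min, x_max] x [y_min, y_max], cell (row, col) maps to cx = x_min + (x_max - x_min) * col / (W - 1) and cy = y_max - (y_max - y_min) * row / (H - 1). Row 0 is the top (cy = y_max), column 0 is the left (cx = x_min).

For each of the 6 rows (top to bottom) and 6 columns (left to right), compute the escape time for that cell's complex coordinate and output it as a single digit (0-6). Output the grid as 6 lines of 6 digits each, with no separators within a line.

Answer: 122222
223333
333466
334666
466666
666666

Derivation:
(row=0, col=0): c = -1.5400 + 1.5000i → escape time 1
(row=0, col=1): c = -1.2300 + 1.5000i → escape time 2
(row=0, col=2): c = -0.9200 + 1.5000i → escape time 2
(row=0, col=3): c = -0.6100 + 1.5000i → escape time 2
(row=0, col=4): c = -0.3000 + 1.5000i → escape time 2
(row=0, col=5): c = 0.0100 + 1.5000i → escape time 2
(row=1, col=0): c = -1.5400 + 1.2100i → escape time 2
(row=1, col=1): c = -1.2300 + 1.2100i → escape time 2
(row=1, col=2): c = -0.9200 + 1.2100i → escape time 3
(row=1, col=3): c = -0.6100 + 1.2100i → escape time 3
(row=1, col=4): c = -0.3000 + 1.2100i → escape time 3
(row=1, col=5): c = 0.0100 + 1.2100i → escape time 3
(row=2, col=0): c = -1.5400 + 0.9200i → escape time 3
(row=2, col=1): c = -1.2300 + 0.9200i → escape time 3
(row=2, col=2): c = -0.9200 + 0.9200i → escape time 3
(row=2, col=3): c = -0.6100 + 0.9200i → escape time 4
(row=2, col=4): c = -0.3000 + 0.9200i → escape time 6
(row=2, col=5): c = 0.0100 + 0.9200i → escape time 6
(row=3, col=0): c = -1.5400 + 0.6300i → escape time 3
(row=3, col=1): c = -1.2300 + 0.6300i → escape time 3
(row=3, col=2): c = -0.9200 + 0.6300i → escape time 4
(row=3, col=3): c = -0.6100 + 0.6300i → escape time 6
(row=3, col=4): c = -0.3000 + 0.6300i → escape time 6
(row=3, col=5): c = 0.0100 + 0.6300i → escape time 6
(row=4, col=0): c = -1.5400 + 0.3400i → escape time 4
(row=4, col=1): c = -1.2300 + 0.3400i → escape time 6
(row=4, col=2): c = -0.9200 + 0.3400i → escape time 6
(row=4, col=3): c = -0.6100 + 0.3400i → escape time 6
(row=4, col=4): c = -0.3000 + 0.3400i → escape time 6
(row=4, col=5): c = 0.0100 + 0.3400i → escape time 6
(row=5, col=0): c = -1.5400 + 0.0500i → escape time 6
(row=5, col=1): c = -1.2300 + 0.0500i → escape time 6
(row=5, col=2): c = -0.9200 + 0.0500i → escape time 6
(row=5, col=3): c = -0.6100 + 0.0500i → escape time 6
(row=5, col=4): c = -0.3000 + 0.0500i → escape time 6
(row=5, col=5): c = 0.0100 + 0.0500i → escape time 6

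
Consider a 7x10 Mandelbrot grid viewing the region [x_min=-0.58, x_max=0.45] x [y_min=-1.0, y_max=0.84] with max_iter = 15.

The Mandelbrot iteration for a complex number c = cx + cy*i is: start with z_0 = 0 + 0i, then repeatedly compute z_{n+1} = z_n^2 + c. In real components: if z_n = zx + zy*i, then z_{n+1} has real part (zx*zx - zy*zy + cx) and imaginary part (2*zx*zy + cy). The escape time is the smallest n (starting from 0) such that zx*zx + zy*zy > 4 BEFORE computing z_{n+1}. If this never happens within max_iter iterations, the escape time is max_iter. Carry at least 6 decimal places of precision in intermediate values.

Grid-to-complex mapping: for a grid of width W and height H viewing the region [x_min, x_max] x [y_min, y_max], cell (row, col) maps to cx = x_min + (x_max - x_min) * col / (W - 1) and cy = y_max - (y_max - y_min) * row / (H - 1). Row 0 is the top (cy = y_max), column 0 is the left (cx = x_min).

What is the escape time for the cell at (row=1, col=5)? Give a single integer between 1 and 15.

Answer: 9

Derivation:
z_0 = 0 + 0i, c = 0.2783 + 0.6356i
Iter 1: z = 0.2783 + 0.6356i, |z|^2 = 0.4814
Iter 2: z = -0.0481 + 0.9893i, |z|^2 = 0.9811
Iter 3: z = -0.6982 + 0.5403i, |z|^2 = 0.7794
Iter 4: z = 0.4738 + -0.1189i, |z|^2 = 0.2386
Iter 5: z = 0.4887 + 0.5229i, |z|^2 = 0.5122
Iter 6: z = 0.2438 + 1.1466i, |z|^2 = 1.3741
Iter 7: z = -0.9769 + 1.1945i, |z|^2 = 2.3813
Iter 8: z = -0.1942 + -1.6984i, |z|^2 = 2.9224
Iter 9: z = -2.5686 + 1.2951i, |z|^2 = 8.2751
Escaped at iteration 9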